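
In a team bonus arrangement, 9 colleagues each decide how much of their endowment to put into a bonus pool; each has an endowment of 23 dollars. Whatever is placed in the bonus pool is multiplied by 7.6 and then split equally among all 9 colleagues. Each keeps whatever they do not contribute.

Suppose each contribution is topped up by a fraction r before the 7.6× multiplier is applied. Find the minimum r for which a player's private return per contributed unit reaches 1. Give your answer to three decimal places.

With matching at rate r, one contributed unit becomes (1 + r) in the bonus pool and returns 7.6 × (1 + r) / 9 to the contributor.
Setting this equal to 1: 1 + r = 9/7.6 = 1.1842.
So the minimum matching rate is r = 1.1842 − 1 = 0.184.

0.184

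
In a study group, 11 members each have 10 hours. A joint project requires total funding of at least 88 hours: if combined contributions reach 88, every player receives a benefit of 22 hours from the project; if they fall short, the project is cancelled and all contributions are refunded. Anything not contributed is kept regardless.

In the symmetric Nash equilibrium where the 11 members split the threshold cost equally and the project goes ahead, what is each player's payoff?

Equal share of the threshold: 88/11 = 8.
At this profile no one gains by cutting their contribution: any cut drops the total below 88, the project is cancelled, contributions are refunded, and the deviator ends with 10, which is less than 10 − 8 + 22 = 24. Contributing more than 8 just wastes the excess. So contributing exactly 8 is a best response.
Each player's payoff: 10 − 8 + 22 = 24.

24 hours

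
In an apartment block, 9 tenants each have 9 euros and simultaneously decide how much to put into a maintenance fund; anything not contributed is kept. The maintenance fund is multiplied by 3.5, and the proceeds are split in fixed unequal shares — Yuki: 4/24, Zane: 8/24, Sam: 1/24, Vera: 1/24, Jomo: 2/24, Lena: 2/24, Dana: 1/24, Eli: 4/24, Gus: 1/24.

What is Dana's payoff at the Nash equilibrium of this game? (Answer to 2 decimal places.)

A player with share s gets back 3.5·s per unit contributed, so full contribution is dominant for anyone with s > 1/3.5 = 0.2857 and zero contribution is dominant for anyone below.
Zane alone (share 8/24) is above the threshold, contributing 9; the remaining 8 contribute 0. Total contributed: 9.
Dana keeps 9 and receives 3.5 × 9 × 1/24 = 1.31 from the maintenance fund, for a payoff of 10.31.

10.31 euros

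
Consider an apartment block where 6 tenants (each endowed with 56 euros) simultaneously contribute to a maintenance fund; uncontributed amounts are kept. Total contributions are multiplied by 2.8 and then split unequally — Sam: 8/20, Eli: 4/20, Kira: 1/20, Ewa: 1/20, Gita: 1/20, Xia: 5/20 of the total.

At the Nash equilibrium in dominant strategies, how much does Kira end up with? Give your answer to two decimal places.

63.84 euros

Each unit j contributes comes back to j as 2.8 × (j's share), so j prefers to contribute only if that share exceeds 1/2.8 = 0.3571; otherwise keeping the unit dominates.
Sam alone (share 8/20) is above the threshold, contributing 56; the remaining 5 contribute 0. Total contributed: 56.
Kira keeps 56 and receives 2.8 × 56 × 1/20 = 7.84 from the maintenance fund, for a payoff of 63.84.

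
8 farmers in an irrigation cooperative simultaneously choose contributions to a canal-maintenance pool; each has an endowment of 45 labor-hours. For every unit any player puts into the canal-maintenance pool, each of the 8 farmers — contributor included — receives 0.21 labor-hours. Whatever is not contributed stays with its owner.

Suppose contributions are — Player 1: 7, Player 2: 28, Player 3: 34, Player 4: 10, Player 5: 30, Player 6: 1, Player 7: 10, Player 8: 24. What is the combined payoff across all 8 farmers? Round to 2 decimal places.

457.92 labor-hours

Total contributed: 7 + 28 + 34 + 10 + 30 + 1 + 10 + 24 = 144; total kept: 8 × 45 − 144 = 216.
The canal-maintenance pool pays out 0.21 × 8 × 144 = 241.92 in aggregate.
Group total = 216 + 241.92 = 457.92.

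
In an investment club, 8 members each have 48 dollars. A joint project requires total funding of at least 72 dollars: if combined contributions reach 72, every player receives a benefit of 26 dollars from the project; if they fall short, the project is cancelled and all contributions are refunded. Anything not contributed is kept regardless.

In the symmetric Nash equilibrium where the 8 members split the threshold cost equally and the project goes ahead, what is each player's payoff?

65 dollars

Equal share of the threshold: 72/8 = 9.
At this profile no one gains by cutting their contribution: any cut drops the total below 72, the project is cancelled, contributions are refunded, and the deviator ends with 48, which is less than 48 − 9 + 26 = 65. Contributing more than 9 just wastes the excess. So contributing exactly 9 is a best response.
Each player's payoff: 48 − 9 + 26 = 65.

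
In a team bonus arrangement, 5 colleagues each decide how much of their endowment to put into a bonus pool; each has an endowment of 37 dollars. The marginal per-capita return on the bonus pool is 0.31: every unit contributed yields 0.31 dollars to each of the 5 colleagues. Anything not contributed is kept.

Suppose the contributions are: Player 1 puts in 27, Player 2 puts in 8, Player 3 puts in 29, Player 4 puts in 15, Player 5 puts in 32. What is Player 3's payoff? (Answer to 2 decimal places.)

Total contributed: 27 + 8 + 29 + 15 + 32 = 111.
Each receives 0.31 × 111 = 34.41 from the bonus pool.
Player 3 keeps 37 − 29 = 8, so Player 3's payoff is 8 + 34.41 = 42.41.

42.41 dollars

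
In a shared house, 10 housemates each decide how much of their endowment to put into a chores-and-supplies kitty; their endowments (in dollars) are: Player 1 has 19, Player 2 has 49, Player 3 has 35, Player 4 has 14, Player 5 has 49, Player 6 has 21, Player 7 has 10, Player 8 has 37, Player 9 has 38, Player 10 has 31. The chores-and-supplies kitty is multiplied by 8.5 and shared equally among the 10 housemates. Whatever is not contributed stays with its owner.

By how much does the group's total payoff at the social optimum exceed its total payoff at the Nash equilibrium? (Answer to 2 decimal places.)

2272.50 dollars

The private return per contributed unit is 8.5/10 = 0.8500 < 1 for every player regardless of endowment, so the Nash equilibrium is zero contribution and the group total is Σ E_j = 19 + 49 + 35 + 14 + 49 + 21 + 10 + 37 + 38 + 31 = 303.
Each contributed unit returns 8.500 to the group, so the social optimum is full contribution by everyone: group total = 8.500 × 303 = 2575.50.
Efficiency loss = (8.500 − 1) × 303 = 2272.50.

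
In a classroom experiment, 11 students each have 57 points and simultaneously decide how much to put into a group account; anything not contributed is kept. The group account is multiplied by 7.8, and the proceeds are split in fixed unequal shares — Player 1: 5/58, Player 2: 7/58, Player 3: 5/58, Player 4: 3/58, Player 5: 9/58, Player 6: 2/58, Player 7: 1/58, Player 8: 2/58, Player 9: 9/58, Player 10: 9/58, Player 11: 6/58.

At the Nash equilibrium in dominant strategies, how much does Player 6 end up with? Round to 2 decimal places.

102.99 points

Each unit j contributes comes back to j as 7.8 × (j's share), so j prefers to contribute only if that share exceeds 1/7.8 = 0.1282; otherwise keeping the unit dominates.
Player 5, Player 9 and Player 10 are above the threshold, contributing 57 each; the remaining 8 contribute 0. Total contributed: 171.
Player 6 keeps 57 and receives 7.8 × 171 × 2/58 = 45.99 from the group account, for a payoff of 102.99.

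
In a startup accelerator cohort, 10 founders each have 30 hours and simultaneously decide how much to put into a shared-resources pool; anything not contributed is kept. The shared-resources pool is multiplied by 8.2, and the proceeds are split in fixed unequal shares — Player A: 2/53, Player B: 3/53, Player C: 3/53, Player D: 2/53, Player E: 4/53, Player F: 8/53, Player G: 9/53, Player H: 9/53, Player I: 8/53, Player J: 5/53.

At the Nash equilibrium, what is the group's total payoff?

For player j, contributing a unit is worthwhile iff 8.2 × (j's share) ≥ 1, i.e. iff j's share is at least 0.1220.
The shares above 0.1220 belong to Player F, Player G, Player H and Player I, contributing 30 each; the remaining 6 contribute 0. Total contributed: 120.
The shared-resources pool pays out 8.2 × 120 = 984.00 in total (split across the unequal shares, but the aggregate is all that matters for the group sum).
The 6 free-riders keep 30 each, adding 180. Group total = 180 + 984.00 = 1164.00.

1164.00 hours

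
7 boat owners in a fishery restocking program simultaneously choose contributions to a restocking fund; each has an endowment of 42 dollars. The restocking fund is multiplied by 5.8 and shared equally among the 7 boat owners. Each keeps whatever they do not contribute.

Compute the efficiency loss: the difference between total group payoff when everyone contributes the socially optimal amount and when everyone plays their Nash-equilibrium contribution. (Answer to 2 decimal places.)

Each contributed unit returns 5.8/7 = 0.8286 to its contributor — below 1 — so contributing 0 is dominant for every player. At the Nash equilibrium everyone keeps their 42, and the group total is 7 × 42 = 294.
Each contributed unit returns 5.800 to the group as a whole (0.8286 to each of 7 players), which exceeds 1, so the social optimum is full contribution: group total = 5.800 × 294 = 1705.20.
Efficiency loss = 1705.20 − 294 = 1411.20.

1411.20 dollars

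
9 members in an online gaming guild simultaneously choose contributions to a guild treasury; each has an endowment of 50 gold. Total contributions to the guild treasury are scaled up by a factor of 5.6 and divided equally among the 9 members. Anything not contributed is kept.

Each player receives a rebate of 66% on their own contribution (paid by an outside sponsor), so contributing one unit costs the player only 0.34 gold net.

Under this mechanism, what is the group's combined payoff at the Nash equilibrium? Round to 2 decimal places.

With the mechanism, a contributed unit returns (5.6/9) / 0.34 = 1.8301 per unit of net cost to the contributor — now above 1 — so contributing fully is weakly dominant for every player.
At the Nash equilibrium everyone contributes 50. Group total payoff = 9 × (50 × 0.66 + 5.6 × 50) = 2817.00.

2817.00 gold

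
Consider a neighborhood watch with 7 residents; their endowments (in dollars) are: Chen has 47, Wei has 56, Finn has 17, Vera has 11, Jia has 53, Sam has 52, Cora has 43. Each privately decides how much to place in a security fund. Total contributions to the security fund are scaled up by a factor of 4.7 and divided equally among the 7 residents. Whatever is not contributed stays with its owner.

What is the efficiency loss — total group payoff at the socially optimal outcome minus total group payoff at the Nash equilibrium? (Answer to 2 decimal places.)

The private return per contributed unit is 4.7/7 = 0.6714 < 1 for every player regardless of endowment, so the Nash equilibrium is zero contribution and the group total is Σ E_j = 47 + 56 + 17 + 11 + 53 + 52 + 43 = 279.
Each contributed unit returns 4.700 to the group, so the social optimum is full contribution by everyone: group total = 4.700 × 279 = 1311.30.
Efficiency loss = (4.700 − 1) × 279 = 1032.30.

1032.30 dollars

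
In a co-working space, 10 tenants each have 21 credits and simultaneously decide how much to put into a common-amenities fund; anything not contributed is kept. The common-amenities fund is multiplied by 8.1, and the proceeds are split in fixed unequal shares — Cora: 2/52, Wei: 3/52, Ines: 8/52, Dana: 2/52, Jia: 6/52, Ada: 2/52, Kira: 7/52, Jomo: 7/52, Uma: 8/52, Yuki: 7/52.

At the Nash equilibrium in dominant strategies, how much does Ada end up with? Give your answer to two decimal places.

53.71 credits

For player j, contributing a unit is worthwhile iff 8.1 × (j's share) ≥ 1, i.e. iff j's share is at least 0.1235.
Ines, Kira, Jomo, Uma and Yuki clear that bar, contributing 21 each; the remaining 5 contribute 0. Total contributed: 105.
Ada keeps 21 and receives 8.1 × 105 × 2/52 = 32.71 from the common-amenities fund, for a payoff of 53.71.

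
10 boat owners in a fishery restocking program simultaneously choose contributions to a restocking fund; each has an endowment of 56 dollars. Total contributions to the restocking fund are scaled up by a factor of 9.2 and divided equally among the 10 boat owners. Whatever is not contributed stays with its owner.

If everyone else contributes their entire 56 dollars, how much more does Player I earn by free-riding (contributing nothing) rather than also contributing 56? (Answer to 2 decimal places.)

4.48 dollars

Switching from a contribution of 56 to 0 lets Player I keep an extra 56 dollars, but lowers the restocking fund by 56, which costs Player I their own share of that drop: 9.2/10 × 56 = 51.52.
Net gain = 56 − 51.52 = 4.48. The private return per contributed unit (0.9200) is below 1, so free-riding is indeed the best response regardless of what the others do.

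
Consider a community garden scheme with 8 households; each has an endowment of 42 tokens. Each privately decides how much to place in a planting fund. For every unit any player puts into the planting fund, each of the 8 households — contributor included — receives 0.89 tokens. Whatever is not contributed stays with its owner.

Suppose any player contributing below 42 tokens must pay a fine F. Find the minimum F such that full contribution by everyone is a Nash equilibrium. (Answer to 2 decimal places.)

Given the others contribute fully, the best deviation is to contribute 0 (any partial contribution still incurs the fine and gives up units whose private return 0.89 is below 1).
Deviating from 42 to 0 saves 42 tokens but forfeits the deviator's share of the drop in the planting fund: 0.89 × 42 = 37.38.
So the deviation gain is 42 − 37.38 = 4.62, and the fine must be at least 4.62 tokens to wipe it out.

4.62 tokens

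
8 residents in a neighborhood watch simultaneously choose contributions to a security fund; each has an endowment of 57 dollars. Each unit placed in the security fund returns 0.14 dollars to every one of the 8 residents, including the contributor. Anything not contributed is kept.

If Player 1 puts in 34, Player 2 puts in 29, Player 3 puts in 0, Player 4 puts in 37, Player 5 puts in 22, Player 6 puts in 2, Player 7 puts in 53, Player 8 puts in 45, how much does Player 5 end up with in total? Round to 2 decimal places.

Total contributed: 34 + 29 + 0 + 37 + 22 + 2 + 53 + 45 = 222.
Each receives 0.14 × 222 = 31.08 from the security fund.
Player 5 keeps 57 − 22 = 35, so Player 5's payoff is 35 + 31.08 = 66.08.

66.08 dollars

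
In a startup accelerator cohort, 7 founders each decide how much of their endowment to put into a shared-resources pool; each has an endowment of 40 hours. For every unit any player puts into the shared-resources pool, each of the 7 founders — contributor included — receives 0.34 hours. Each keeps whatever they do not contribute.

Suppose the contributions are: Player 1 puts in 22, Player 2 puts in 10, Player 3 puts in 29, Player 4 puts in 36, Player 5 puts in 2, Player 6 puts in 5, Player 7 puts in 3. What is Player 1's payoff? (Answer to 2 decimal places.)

Total contributed: 22 + 10 + 29 + 36 + 2 + 5 + 3 = 107.
Each receives 0.34 × 107 = 36.38 from the shared-resources pool.
Player 1 keeps 40 − 22 = 18, so Player 1's payoff is 18 + 36.38 = 54.38.

54.38 hours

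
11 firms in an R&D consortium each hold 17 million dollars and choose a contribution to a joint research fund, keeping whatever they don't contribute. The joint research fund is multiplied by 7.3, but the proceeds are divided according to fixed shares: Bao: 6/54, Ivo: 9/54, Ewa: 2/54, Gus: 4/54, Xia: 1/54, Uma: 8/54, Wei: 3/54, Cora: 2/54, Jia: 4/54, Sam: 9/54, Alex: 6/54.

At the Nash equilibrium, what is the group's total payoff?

A player with share s gets back 7.3·s per unit contributed, so full contribution is dominant for anyone with s > 1/7.3 = 0.1370 and zero contribution is dominant for anyone below.
Ivo, Uma and Sam are above the threshold, contributing 17 each; the remaining 8 contribute 0. Total contributed: 51.
The joint research fund pays out 7.3 × 51 = 372.30 in total (split across the unequal shares, but the aggregate is all that matters for the group sum).
The 8 free-riders keep 17 each, adding 136. Group total = 136 + 372.30 = 508.30.

508.30 million dollars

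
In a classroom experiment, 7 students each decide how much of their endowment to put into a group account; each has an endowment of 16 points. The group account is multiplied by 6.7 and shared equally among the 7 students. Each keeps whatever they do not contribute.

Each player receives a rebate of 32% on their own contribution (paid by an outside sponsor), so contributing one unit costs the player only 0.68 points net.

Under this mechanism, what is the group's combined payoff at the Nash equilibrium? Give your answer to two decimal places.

The effective private return per unit is now (6.7/7) / 0.68 = 1.4076 > 1, so every player's dominant strategy flips to full contribution.
So the Nash equilibrium is full contribution by all 7; the group earns 7 × (16 × 0.32 + 6.7 × 16) = 786.24.

786.24 points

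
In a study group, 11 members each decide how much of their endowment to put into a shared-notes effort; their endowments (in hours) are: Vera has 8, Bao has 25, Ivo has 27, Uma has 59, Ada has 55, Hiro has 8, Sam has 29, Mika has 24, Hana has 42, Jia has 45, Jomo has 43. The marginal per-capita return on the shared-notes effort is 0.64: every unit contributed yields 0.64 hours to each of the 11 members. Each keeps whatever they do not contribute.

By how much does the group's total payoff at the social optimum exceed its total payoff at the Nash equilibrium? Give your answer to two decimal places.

The private return per contributed unit is 0.64 < 1 for everyone, so the Nash equilibrium is zero contribution and the group total is Σ E_j = 8 + 25 + 27 + 59 + 55 + 8 + 29 + 24 + 42 + 45 + 43 = 365.
Each contributed unit returns 7.040 to the group, so the social optimum is full contribution by everyone: group total = 7.040 × 365 = 2569.60.
Efficiency loss = (7.040 − 1) × 365 = 2204.60.

2204.60 hours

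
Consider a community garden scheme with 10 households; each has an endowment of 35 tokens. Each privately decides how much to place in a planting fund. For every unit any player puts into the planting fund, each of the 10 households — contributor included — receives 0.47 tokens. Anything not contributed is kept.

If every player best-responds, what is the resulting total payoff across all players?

The private return per contributed unit is 0.47 < 1, so contributing 0 is dominant for every player. At the Nash equilibrium everyone keeps their 35, and the group total is 10 × 35 = 350.

350.00 tokens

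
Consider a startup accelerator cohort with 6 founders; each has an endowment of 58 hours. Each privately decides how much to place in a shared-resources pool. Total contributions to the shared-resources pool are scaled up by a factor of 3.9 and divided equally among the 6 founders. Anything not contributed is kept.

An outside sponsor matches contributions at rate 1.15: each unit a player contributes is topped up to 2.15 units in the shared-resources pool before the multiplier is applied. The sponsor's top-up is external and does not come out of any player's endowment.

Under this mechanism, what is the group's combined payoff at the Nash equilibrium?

The effective private return per unit is now 3.9 × 2.15 / 6 = 1.3975 > 1, so every player's dominant strategy flips to full contribution.
So the Nash equilibrium is full contribution by all 6; the group earns 3.9 × 2.15 × 348 = 2917.98.

2917.98 hours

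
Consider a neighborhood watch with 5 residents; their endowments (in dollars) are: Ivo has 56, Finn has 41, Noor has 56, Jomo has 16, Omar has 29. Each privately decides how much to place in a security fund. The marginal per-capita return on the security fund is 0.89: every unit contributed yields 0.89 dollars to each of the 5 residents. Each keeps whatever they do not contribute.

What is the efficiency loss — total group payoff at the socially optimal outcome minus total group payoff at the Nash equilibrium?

683.10 dollars

The private return per contributed unit is 0.89 < 1 for everyone, so the Nash equilibrium is zero contribution and the group total is Σ E_j = 56 + 41 + 56 + 16 + 29 = 198.
Each contributed unit returns 4.450 to the group, so the social optimum is full contribution by everyone: group total = 4.450 × 198 = 881.10.
Efficiency loss = (4.450 − 1) × 198 = 683.10.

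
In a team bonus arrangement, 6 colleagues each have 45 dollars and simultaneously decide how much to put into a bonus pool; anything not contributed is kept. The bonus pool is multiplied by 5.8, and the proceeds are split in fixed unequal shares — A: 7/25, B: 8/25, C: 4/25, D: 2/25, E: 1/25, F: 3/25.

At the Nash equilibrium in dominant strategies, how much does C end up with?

128.52 dollars

For player j, contributing a unit is worthwhile iff 5.8 × (j's share) ≥ 1, i.e. iff j's share is at least 0.1724.
A and B are above the threshold, contributing 45 each; the remaining 4 contribute 0. Total contributed: 90.
C keeps 45 and receives 5.8 × 90 × 4/25 = 83.52 from the bonus pool, for a payoff of 128.52.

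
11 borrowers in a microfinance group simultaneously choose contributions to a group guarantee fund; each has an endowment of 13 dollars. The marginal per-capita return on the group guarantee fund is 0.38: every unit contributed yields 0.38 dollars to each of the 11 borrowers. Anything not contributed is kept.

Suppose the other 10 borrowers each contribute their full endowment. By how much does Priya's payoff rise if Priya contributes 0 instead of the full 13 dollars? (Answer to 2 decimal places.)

Switching from a contribution of 13 to 0 lets Priya keep an extra 13 dollars, but lowers the group guarantee fund by 13, which costs Priya their own share of that drop: 0.38 × 13 = 4.94.
Net gain = 13 − 4.94 = 8.06. The private return per contributed unit (0.38) is below 1, so free-riding is indeed the best response regardless of what the others do.

8.06 dollars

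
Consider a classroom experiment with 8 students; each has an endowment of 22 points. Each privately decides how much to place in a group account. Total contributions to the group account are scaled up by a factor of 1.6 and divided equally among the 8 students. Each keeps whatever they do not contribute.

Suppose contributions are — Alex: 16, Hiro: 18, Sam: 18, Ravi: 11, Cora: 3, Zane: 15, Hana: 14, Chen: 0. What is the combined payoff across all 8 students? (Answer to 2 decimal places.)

Total contributed: 16 + 18 + 18 + 11 + 3 + 15 + 14 + 0 = 95; total kept: 8 × 22 − 95 = 81.
The group account pays out 1.6 × 95 = 152.00 in aggregate.
Group total = 81 + 152.00 = 233.00.

233.00 points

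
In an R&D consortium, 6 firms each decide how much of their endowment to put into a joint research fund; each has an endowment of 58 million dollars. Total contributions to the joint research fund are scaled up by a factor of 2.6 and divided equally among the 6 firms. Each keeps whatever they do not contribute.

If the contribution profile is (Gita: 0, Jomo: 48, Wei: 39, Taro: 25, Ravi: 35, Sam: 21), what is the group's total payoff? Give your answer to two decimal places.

616.80 million dollars

Total contributed: 0 + 48 + 39 + 25 + 35 + 21 = 168; total kept: 6 × 58 − 168 = 180.
The joint research fund pays out 2.6 × 168 = 436.80 in aggregate.
Group total = 180 + 436.80 = 616.80.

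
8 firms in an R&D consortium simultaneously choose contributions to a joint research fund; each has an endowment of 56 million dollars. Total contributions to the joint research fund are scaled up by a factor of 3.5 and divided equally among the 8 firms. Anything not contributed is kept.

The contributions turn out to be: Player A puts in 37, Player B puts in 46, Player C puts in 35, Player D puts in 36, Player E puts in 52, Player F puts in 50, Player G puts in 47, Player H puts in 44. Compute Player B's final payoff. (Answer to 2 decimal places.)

161.81 million dollars

Total contributed: 37 + 46 + 35 + 36 + 52 + 50 + 47 + 44 = 347.
Each receives 3.5 × 347 / 8 = 151.81 from the joint research fund.
Player B keeps 56 − 46 = 10, so Player B's payoff is 10 + 151.81 = 161.81.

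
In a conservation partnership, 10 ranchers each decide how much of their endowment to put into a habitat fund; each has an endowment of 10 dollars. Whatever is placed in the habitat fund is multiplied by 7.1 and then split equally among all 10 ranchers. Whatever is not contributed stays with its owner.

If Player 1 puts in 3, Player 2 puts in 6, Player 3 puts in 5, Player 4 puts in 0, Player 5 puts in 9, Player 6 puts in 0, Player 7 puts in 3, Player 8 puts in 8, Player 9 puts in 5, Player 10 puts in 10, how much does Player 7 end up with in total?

41.79 dollars

Total contributed: 3 + 6 + 5 + 0 + 9 + 0 + 3 + 8 + 5 + 10 = 49.
Each receives 7.1 × 49 / 10 = 34.79 from the habitat fund.
Player 7 keeps 10 − 3 = 7, so Player 7's payoff is 7 + 34.79 = 41.79.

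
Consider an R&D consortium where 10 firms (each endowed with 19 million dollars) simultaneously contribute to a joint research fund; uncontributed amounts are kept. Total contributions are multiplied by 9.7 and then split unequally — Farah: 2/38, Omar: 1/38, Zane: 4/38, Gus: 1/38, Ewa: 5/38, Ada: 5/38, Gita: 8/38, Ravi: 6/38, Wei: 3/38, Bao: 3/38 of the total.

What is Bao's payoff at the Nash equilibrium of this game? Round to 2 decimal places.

91.75 million dollars

A player with share s gets back 9.7·s per unit contributed, so full contribution is dominant for anyone with s > 1/9.7 = 0.1031 and zero contribution is dominant for anyone below.
Zane, Ewa, Ada, Gita and Ravi are above the threshold, contributing 19 each; the remaining 5 contribute 0. Total contributed: 95.
Bao keeps 19 and receives 9.7 × 95 × 3/38 = 72.75 from the joint research fund, for a payoff of 91.75.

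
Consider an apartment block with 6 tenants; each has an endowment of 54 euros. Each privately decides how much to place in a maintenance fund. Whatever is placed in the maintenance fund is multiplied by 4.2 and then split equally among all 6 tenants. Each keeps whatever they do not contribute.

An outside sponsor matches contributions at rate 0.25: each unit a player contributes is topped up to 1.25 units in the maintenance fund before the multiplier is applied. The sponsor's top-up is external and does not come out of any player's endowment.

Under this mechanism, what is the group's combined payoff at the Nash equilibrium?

324.00 euros

The effective private return is 4.2 × 1.25 / 6 = 0.8750, which is still under 1, so the mechanism doesn't change anyone's dominant strategy: zero contribution.
At the Nash equilibrium no one contributes; group total payoff = 6 × 54 = 324.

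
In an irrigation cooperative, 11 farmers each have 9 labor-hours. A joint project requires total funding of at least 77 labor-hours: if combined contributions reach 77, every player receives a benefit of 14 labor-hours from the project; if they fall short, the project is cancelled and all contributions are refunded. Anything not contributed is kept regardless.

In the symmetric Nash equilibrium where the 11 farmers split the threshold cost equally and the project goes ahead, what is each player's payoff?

16 labor-hours

Equal share of the threshold: 77/11 = 7.
At this profile no one gains by cutting their contribution: any cut drops the total below 77, the project is cancelled, contributions are refunded, and the deviator ends with 9, which is less than 9 − 7 + 14 = 16. Contributing more than 7 just wastes the excess. So contributing exactly 7 is a best response.
Each player's payoff: 9 − 7 + 14 = 16.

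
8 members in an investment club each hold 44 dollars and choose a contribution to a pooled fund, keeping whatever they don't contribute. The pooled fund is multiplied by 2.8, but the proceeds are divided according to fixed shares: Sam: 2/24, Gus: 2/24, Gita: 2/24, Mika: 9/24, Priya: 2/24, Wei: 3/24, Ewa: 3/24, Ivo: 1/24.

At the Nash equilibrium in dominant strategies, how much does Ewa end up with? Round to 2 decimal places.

For player j, contributing a unit is worthwhile iff 2.8 × (j's share) ≥ 1, i.e. iff j's share is at least 0.3571.
Only Mika (9/24) clears that bar, contributing 44; the remaining 7 contribute 0. Total contributed: 44.
Ewa keeps 44 and receives 2.8 × 44 × 3/24 = 15.40 from the pooled fund, for a payoff of 59.40.

59.40 dollars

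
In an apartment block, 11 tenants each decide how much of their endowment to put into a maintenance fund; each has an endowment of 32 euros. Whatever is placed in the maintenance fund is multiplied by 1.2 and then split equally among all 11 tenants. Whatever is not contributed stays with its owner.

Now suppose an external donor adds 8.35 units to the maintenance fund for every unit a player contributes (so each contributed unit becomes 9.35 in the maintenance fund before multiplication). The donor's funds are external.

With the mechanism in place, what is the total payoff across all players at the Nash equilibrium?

The effective private return per unit is now 1.2 × 9.35 / 11 = 1.0200 > 1, so every player's dominant strategy flips to full contribution.
So the Nash equilibrium is full contribution by all 11; the group earns 1.2 × 9.35 × 352 = 3949.44.

3949.44 euros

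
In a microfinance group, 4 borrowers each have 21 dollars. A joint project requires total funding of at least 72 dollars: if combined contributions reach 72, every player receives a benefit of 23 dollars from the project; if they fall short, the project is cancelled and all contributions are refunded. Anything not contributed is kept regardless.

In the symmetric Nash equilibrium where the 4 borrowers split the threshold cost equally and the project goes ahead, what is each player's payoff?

26 dollars

Equal share of the threshold: 72/4 = 18.
At this profile no one gains by cutting their contribution: any cut drops the total below 72, the project is cancelled, contributions are refunded, and the deviator ends with 21, which is less than 21 − 18 + 23 = 26. Contributing more than 18 just wastes the excess. So contributing exactly 18 is a best response.
Each player's payoff: 21 − 18 + 23 = 26.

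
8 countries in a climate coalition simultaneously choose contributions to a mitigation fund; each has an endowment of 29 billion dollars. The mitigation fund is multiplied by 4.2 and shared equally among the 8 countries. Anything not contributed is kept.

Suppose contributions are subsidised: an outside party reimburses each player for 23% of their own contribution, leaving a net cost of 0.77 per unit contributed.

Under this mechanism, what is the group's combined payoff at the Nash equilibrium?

232.00 billion dollars

Even with the mechanism, each unit contributed returns only (4.2/8) / 0.77 = 0.6818 per unit of net cost, so contributing nothing is still dominant.
Everyone keeps their endowment and the group total is 8 × 29 = 232.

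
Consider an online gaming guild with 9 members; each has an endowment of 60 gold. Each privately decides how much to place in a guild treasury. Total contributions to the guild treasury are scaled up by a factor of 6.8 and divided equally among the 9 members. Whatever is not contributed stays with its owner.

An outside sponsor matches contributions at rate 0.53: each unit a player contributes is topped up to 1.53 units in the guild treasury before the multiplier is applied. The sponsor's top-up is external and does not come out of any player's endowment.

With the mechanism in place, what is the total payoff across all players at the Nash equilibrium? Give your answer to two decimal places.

Under the mechanism each unit contributed yields 6.8 × 1.53 / 9 = 1.1560 back to its contributor per unit of net cost, which exceeds 1, making full contribution the dominant choice for everyone.
At the Nash equilibrium everyone contributes 60. Group total payoff = 6.8 × 1.53 × 540 = 5618.16.

5618.16 gold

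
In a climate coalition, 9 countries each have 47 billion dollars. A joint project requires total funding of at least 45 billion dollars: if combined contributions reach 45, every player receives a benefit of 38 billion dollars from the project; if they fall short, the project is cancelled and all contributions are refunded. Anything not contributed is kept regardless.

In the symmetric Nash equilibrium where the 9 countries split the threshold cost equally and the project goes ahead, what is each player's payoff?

80 billion dollars

Equal share of the threshold: 45/9 = 5.
At this profile no one gains by cutting their contribution: any cut drops the total below 45, the project is cancelled, contributions are refunded, and the deviator ends with 47, which is less than 47 − 5 + 38 = 80. Contributing more than 5 just wastes the excess. So contributing exactly 5 is a best response.
Each player's payoff: 47 − 5 + 38 = 80.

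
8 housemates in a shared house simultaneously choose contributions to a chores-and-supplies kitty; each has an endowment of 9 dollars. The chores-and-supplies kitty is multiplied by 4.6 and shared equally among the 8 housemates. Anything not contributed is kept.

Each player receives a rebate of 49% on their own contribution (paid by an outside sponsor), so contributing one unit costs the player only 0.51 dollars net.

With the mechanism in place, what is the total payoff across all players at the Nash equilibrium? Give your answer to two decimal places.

366.48 dollars

The effective private return per unit is now (4.6/8) / 0.51 = 1.1275 > 1, so every player's dominant strategy flips to full contribution.
At the Nash equilibrium everyone contributes 9. Group total payoff = 8 × (9 × 0.49 + 4.6 × 9) = 366.48.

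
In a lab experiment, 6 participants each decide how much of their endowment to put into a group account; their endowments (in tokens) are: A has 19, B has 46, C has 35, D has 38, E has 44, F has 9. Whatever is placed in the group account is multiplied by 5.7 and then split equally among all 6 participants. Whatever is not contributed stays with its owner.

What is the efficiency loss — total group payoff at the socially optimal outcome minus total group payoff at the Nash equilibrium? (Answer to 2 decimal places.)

The private return per contributed unit is 5.7/6 = 0.9500 < 1 for every player regardless of endowment, so the Nash equilibrium is zero contribution and the group total is Σ E_j = 19 + 46 + 35 + 38 + 44 + 9 = 191.
Each contributed unit returns 5.700 to the group, so the social optimum is full contribution by everyone: group total = 5.700 × 191 = 1088.70.
Efficiency loss = (5.700 − 1) × 191 = 897.70.

897.70 tokens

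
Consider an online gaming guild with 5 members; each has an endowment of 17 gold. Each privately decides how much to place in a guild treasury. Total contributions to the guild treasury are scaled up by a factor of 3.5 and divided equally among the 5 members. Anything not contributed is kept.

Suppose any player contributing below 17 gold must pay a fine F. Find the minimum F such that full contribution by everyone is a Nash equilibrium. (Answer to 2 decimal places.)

5.10 gold

Given the others contribute fully, the best deviation is to contribute 0 (any partial contribution still incurs the fine and gives up units whose private return 0.7000 is below 1).
Deviating from 17 to 0 saves 17 gold but forfeits the deviator's share of the drop in the guild treasury: 3.5/5 × 17 = 11.90.
So the deviation gain is 17 − 11.90 = 5.10, and the fine must be at least 5.10 gold to wipe it out.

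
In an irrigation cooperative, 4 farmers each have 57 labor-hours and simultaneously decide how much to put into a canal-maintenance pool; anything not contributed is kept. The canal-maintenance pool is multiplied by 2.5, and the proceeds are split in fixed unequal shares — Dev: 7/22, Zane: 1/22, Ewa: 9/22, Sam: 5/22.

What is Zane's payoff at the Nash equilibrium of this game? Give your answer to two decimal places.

63.48 labor-hours

A player with share s gets back 2.5·s per unit contributed, so full contribution is dominant for anyone with s > 1/2.5 = 0.4000 and zero contribution is dominant for anyone below.
The only share above 0.4000 is Ewa's 9/22, contributing 57; the remaining 3 contribute 0. Total contributed: 57.
Zane keeps 57 and receives 2.5 × 57 × 1/22 = 6.48 from the canal-maintenance pool, for a payoff of 63.48.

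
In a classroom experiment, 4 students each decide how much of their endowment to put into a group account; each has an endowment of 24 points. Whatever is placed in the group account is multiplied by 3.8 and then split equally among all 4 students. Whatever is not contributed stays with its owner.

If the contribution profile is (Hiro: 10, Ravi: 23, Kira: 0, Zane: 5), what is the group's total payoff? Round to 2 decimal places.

Total contributed: 10 + 23 + 0 + 5 = 38; total kept: 4 × 24 − 38 = 58.
The group account pays out 3.8 × 38 = 144.40 in aggregate.
Group total = 58 + 144.40 = 202.40.

202.40 points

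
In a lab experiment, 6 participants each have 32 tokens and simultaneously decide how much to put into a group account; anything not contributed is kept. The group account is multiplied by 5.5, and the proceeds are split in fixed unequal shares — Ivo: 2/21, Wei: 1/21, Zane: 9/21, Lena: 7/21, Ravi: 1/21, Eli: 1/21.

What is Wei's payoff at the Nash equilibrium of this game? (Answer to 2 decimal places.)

48.76 tokens

Each unit j contributes comes back to j as 5.5 × (j's share), so j prefers to contribute only if that share exceeds 1/5.5 = 0.1818; otherwise keeping the unit dominates.
The shares above 0.1818 belong to Zane and Lena, contributing 32 each; the remaining 4 contribute 0. Total contributed: 64.
Wei keeps 32 and receives 5.5 × 64 × 1/21 = 16.76 from the group account, for a payoff of 48.76.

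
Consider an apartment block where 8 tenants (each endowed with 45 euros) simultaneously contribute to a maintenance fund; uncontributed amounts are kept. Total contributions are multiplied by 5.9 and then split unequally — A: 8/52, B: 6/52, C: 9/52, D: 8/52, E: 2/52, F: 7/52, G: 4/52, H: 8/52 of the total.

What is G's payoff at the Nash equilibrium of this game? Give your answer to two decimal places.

65.42 euros

Each unit j contributes comes back to j as 5.9 × (j's share), so j prefers to contribute only if that share exceeds 1/5.9 = 0.1695; otherwise keeping the unit dominates.
The only share above 0.1695 is C's 9/52, contributing 45; the remaining 7 contribute 0. Total contributed: 45.
G keeps 45 and receives 5.9 × 45 × 4/52 = 20.42 from the maintenance fund, for a payoff of 65.42.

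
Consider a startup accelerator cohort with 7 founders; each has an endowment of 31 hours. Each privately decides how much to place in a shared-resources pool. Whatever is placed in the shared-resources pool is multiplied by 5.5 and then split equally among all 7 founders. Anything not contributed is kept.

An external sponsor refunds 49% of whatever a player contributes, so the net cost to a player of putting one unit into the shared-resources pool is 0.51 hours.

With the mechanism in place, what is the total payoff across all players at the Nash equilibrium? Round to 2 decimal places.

1299.83 hours

The effective private return per unit is now (5.5/7) / 0.51 = 1.5406 > 1, so every player's dominant strategy flips to full contribution.
So the Nash equilibrium is full contribution by all 7; the group earns 7 × (31 × 0.49 + 5.5 × 31) = 1299.83.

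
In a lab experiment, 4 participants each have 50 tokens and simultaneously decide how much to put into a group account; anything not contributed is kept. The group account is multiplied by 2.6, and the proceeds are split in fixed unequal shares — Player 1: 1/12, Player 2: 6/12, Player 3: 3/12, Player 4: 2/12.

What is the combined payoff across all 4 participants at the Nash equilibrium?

For player j, contributing a unit is worthwhile iff 2.6 × (j's share) ≥ 1, i.e. iff j's share is at least 0.3846.
Player 2 alone (share 6/12) is above the threshold, contributing 50; the remaining 3 contribute 0. Total contributed: 50.
The group account pays out 2.6 × 50 = 130.00 in total (split across the unequal shares, but the aggregate is all that matters for the group sum).
The 3 free-riders keep 50 each, adding 150. Group total = 150 + 130.00 = 280.00.

280.00 tokens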